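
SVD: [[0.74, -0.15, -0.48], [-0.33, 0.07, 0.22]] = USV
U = [[-0.91, 0.41], [0.41, 0.91]]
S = [0.98, 0.01]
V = [[-0.83,0.17,0.54], [0.55,0.44,0.71]]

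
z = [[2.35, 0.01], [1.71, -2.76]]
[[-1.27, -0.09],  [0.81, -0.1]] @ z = [[-3.14, 0.24], [1.73, 0.28]]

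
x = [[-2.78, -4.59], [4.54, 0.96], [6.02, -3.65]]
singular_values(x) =[8.08, 5.88]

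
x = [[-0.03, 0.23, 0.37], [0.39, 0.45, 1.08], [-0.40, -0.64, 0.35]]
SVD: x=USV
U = [[0.31,-0.04,-0.95],[0.95,-0.05,0.31],[-0.06,-1.0,0.02]]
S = [1.3, 0.83, 0.17]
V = [[0.3, 0.42, 0.86], [0.46, 0.73, -0.51], [0.84, -0.54, -0.03]]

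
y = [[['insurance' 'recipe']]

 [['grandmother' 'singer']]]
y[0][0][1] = 'recipe'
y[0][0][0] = 'insurance'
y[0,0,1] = 'recipe'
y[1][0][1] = 'singer'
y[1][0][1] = 'singer'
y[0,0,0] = 'insurance'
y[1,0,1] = 'singer'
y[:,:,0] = [['insurance'], ['grandmother']]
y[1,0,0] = 'grandmother'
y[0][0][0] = 'insurance'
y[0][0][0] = 'insurance'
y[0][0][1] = 'recipe'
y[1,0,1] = 'singer'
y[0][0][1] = 'recipe'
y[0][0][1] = 'recipe'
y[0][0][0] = 'insurance'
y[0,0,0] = 'insurance'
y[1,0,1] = 'singer'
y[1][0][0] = 'grandmother'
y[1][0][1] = 'singer'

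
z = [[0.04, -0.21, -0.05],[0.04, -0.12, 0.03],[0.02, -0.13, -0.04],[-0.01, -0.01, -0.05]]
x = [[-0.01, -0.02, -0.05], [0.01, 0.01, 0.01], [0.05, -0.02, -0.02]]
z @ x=[[-0.0, -0.00, -0.0], [-0.0, -0.00, -0.00], [-0.00, -0.00, -0.00], [-0.00, 0.0, 0.00]]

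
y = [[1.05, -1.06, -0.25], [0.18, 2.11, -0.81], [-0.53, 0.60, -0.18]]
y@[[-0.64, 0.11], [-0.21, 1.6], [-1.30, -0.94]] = [[-0.12, -1.35],[0.49, 4.16],[0.45, 1.07]]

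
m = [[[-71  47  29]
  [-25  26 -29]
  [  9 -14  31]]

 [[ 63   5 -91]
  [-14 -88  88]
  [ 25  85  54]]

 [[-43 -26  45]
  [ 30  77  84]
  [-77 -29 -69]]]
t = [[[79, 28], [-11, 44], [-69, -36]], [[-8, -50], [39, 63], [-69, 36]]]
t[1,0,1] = -50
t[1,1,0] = 39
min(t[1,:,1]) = -50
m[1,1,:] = [-14, -88, 88]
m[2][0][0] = -43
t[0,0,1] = 28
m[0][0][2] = 29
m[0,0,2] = 29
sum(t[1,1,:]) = 102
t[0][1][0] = -11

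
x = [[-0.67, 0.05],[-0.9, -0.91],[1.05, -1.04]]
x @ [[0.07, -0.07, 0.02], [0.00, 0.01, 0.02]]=[[-0.05, 0.05, -0.01],[-0.06, 0.05, -0.04],[0.07, -0.08, 0.00]]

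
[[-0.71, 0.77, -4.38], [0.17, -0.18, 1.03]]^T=[[-0.71, 0.17], [0.77, -0.18], [-4.38, 1.03]]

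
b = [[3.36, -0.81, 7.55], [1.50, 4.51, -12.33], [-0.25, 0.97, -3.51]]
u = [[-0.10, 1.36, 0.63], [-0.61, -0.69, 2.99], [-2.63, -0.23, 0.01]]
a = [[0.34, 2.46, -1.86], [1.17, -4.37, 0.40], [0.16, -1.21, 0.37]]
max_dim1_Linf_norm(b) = 12.33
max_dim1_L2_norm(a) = 4.54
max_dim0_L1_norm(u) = 3.63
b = a @ u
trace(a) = -3.66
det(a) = 0.04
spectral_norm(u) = 3.28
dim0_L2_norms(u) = [2.7, 1.54, 3.06]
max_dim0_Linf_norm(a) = 4.37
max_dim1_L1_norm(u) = 4.29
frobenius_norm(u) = 4.36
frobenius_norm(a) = 5.65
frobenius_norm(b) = 16.03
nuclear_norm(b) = 19.52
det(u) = -11.81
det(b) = -0.27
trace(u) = -0.78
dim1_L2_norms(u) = [1.5, 3.13, 2.64]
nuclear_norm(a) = 7.06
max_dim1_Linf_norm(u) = 2.99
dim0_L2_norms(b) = [3.69, 4.68, 14.88]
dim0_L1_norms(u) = [3.34, 2.28, 3.63]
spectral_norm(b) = 15.52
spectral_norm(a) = 5.40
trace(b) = 4.36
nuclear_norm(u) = 7.21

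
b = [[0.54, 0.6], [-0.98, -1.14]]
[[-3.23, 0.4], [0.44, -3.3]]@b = [[-2.14, -2.39], [3.47, 4.03]]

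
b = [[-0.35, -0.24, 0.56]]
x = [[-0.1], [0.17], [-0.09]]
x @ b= [[0.03, 0.02, -0.06], [-0.06, -0.04, 0.10], [0.03, 0.02, -0.05]]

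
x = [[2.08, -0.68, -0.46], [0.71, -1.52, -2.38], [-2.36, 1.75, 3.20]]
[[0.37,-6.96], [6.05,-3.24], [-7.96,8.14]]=x @ [[-0.27, -2.98], [0.7, 1.40], [-3.07, -0.42]]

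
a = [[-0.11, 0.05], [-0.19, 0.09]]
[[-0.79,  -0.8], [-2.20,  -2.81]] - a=[[-0.68, -0.85], [-2.01, -2.90]]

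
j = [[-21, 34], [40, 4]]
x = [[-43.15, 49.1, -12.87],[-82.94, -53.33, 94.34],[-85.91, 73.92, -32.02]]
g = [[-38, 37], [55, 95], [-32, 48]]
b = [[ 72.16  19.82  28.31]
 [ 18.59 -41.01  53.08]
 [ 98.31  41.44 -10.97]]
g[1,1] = 95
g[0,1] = 37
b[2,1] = 41.44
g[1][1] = 95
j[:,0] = [-21, 40]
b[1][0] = 18.59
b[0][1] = 19.82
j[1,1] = 4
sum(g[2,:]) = 16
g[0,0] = -38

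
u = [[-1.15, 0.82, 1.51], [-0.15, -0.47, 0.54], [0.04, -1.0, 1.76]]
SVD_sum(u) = [[-0.53, -0.17, 1.61], [-0.19, -0.06, 0.57], [-0.55, -0.18, 1.65]] + [[-0.62, 0.99, -0.10],[0.19, -0.31, 0.03],[0.53, -0.86, 0.08]] + [[-0.0, -0.0, -0.0],[-0.15, -0.1, -0.06],[0.05, 0.04, 0.02]]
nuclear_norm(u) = 4.31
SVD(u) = [[-0.68, 0.74, -0.01],[-0.24, -0.23, -0.94],[-0.70, -0.64, 0.33]] @ diag([2.516027275527253, 1.5927977590456213, 0.20445549046712092]) @ [[0.31, 0.10, -0.94], [-0.53, 0.85, -0.08], [0.79, 0.52, 0.32]]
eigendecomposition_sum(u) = [[(-0.6-1.38j), 0.66+4.47j, 0.23-0.12j], [-0.08-0.49j, -0.15+1.51j, 0.08-0.02j], [(-0.01-0.18j), (-0.1+0.53j), 0.03-0.01j]] + [[-0.60+1.38j, 0.66-4.47j, (0.23+0.12j)], [-0.08+0.49j, (-0.15-1.51j), 0.08+0.02j], [-0.01+0.18j, (-0.1-0.53j), 0.03+0.01j]] + [[0.04+0.00j, -0.50-0.00j, 1.06-0.00j], [0.02+0.00j, (-0.18-0j), (0.37-0j)], [(0.07+0j), -0.81-0.00j, (1.7-0j)]]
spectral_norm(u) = 2.52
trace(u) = 0.14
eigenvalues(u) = [(-0.71+0.12j), (-0.71-0.12j), (1.57+0j)]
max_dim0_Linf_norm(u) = 1.76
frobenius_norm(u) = 2.98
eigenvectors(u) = [[-0.94+0.00j, -0.94-0.00j, (0.52+0j)], [-0.31-0.08j, -0.31+0.08j, 0.18+0.00j], [-0.11-0.04j, (-0.11+0.04j), (0.83+0j)]]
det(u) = 0.82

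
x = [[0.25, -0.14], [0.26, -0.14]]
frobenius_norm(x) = 0.41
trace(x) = 0.11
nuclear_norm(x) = 0.41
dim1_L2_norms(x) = [0.29, 0.3]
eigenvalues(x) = [0.1, 0.01]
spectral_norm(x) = 0.41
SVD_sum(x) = [[0.25,-0.14], [0.26,-0.14]] + [[-0.0, -0.0], [0.00, 0.0]]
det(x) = 0.00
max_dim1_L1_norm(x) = 0.4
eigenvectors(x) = [[0.67, 0.51],[0.74, 0.86]]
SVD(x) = [[-0.7, -0.72], [-0.72, 0.70]] @ diag([0.411446742757947, 0.0034026274958837365]) @ [[-0.88, 0.48], [0.48, 0.88]]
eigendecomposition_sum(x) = [[0.28, -0.17], [0.31, -0.18]] + [[-0.03, 0.03], [-0.05, 0.04]]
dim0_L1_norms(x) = [0.51, 0.28]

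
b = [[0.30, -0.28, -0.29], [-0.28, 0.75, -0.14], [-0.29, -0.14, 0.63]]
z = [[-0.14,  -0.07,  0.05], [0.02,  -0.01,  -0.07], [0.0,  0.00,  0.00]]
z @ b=[[-0.04, -0.02, 0.08], [0.03, -0.00, -0.05], [0.0, 0.00, 0.0]]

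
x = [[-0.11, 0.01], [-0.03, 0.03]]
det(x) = -0.00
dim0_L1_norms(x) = [0.14, 0.04]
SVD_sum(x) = [[-0.11, 0.02],  [-0.03, 0.01]] + [[-0.0, -0.01], [0.00, 0.02]]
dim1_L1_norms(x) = [0.12, 0.06]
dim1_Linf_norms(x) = [0.11, 0.03]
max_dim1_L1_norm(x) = 0.12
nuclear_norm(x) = 0.14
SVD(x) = [[-0.95,-0.3], [-0.30,0.95]] @ diag([0.11543203766865054, 0.025989318568658954]) @ [[0.99, -0.16], [0.16, 0.99]]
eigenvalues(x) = [-0.11, 0.03]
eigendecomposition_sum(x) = [[-0.11, 0.01], [-0.02, 0.00]] + [[-0.00, 0.00], [-0.01, 0.03]]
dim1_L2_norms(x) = [0.11, 0.04]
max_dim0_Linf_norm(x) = 0.11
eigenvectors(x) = [[-0.98, -0.07],[-0.21, -1.00]]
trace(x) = -0.08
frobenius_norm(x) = 0.12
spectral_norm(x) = 0.12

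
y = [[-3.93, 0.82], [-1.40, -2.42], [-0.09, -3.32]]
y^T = [[-3.93, -1.40, -0.09], [0.82, -2.42, -3.32]]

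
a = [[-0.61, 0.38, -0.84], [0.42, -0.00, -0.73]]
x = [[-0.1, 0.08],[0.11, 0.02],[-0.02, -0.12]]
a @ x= [[0.12, 0.06], [-0.03, 0.12]]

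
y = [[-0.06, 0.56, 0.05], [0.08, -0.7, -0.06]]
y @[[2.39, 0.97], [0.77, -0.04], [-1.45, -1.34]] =[[0.22, -0.15], [-0.26, 0.19]]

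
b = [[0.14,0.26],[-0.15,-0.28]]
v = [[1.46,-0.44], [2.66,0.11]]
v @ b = [[0.27, 0.5], [0.36, 0.66]]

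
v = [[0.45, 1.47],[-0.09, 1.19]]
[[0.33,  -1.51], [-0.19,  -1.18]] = v @ [[1.0, -0.08], [-0.08, -1.0]]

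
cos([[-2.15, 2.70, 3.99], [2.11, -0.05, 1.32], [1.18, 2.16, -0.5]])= [[-0.93, -0.06, 0.04], [0.01, -0.87, -0.11], [-0.03, -0.05, -0.86]]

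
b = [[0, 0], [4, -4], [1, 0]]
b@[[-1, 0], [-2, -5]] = [[0, 0], [4, 20], [-1, 0]]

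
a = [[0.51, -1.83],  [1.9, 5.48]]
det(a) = 6.272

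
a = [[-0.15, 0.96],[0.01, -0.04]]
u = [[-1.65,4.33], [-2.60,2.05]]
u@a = [[0.29, -1.76], [0.41, -2.58]]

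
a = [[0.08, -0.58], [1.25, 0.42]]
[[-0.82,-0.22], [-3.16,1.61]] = a@[[-2.87, 1.11], [1.01, 0.53]]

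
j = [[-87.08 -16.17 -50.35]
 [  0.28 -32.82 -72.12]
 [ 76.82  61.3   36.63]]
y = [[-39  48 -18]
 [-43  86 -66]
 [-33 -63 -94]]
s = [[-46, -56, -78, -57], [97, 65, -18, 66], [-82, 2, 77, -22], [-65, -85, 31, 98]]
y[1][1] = 86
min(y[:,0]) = -43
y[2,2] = -94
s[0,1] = -56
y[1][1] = 86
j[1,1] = -32.82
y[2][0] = -33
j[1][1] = -32.82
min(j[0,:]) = -87.08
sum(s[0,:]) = -237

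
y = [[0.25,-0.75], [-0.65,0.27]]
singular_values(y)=[0.96, 0.44]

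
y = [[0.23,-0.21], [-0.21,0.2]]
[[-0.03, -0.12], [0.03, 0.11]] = y @ [[-0.06, -0.35],[0.08, 0.17]]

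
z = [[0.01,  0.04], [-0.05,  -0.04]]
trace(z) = -0.03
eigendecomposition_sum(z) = [[0.02j, 0.02+0.01j], [(-0.03-0.01j), (-0.02+0.01j)]] + [[-0.02j, (0.02-0.01j)], [-0.03+0.01j, -0.02-0.01j]]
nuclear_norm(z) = 0.09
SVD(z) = [[-0.50, 0.86],[0.86, 0.5]] @ diag([0.07292926247048963, 0.021939067334561777]) @ [[-0.66, -0.75], [-0.75, 0.66]]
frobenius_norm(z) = 0.08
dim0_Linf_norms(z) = [0.05, 0.04]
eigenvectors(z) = [[(-0.37-0.55j),  -0.37+0.55j],[0.75+0.00j,  0.75-0.00j]]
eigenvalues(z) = [(-0.02+0.04j), (-0.02-0.04j)]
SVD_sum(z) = [[0.02, 0.03], [-0.04, -0.05]] + [[-0.01, 0.01],[-0.01, 0.01]]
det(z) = 0.00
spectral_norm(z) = 0.07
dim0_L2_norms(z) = [0.05, 0.06]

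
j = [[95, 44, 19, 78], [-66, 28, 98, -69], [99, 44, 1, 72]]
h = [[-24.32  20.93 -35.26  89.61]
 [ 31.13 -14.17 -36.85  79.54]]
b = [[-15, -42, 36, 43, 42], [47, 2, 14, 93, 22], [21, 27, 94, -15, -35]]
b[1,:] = [47, 2, 14, 93, 22]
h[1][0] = 31.13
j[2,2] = 1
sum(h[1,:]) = 59.650000000000006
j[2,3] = 72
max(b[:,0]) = 47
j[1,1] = 28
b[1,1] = 2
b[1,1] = 2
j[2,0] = 99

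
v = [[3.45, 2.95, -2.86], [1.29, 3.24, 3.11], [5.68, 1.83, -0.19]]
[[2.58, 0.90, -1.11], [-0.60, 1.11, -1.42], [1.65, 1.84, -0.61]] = v@ [[0.22, 0.30, 0.03], [0.17, 0.09, -0.43], [-0.46, 0.14, -0.02]]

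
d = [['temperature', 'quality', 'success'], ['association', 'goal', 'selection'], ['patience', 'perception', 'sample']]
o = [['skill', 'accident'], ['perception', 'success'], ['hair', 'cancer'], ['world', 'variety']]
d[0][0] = 'temperature'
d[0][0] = 'temperature'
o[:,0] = ['skill', 'perception', 'hair', 'world']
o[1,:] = ['perception', 'success']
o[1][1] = 'success'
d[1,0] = 'association'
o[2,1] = 'cancer'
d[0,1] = 'quality'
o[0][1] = 'accident'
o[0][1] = 'accident'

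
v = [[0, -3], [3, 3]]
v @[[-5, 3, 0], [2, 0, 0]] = [[-6, 0, 0], [-9, 9, 0]]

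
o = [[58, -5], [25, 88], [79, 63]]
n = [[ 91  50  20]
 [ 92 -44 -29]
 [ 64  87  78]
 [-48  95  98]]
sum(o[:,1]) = 146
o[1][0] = 25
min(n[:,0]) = -48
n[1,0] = 92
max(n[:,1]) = 95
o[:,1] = [-5, 88, 63]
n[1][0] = 92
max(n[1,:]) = 92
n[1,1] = -44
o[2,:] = [79, 63]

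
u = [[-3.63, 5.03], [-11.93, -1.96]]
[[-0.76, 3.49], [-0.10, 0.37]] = u @ [[0.03, -0.13], [-0.13, 0.6]]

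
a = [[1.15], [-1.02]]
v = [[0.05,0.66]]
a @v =[[0.06, 0.76], [-0.05, -0.67]]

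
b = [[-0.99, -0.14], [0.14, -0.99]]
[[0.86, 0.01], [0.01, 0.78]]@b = [[-0.85, -0.13], [0.10, -0.77]]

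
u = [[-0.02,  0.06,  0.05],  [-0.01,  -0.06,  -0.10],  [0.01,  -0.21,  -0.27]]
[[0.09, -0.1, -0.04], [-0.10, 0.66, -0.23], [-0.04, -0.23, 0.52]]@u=[[-0.00, 0.02, 0.03], [-0.01, 0.0, -0.01], [0.01, -0.10, -0.12]]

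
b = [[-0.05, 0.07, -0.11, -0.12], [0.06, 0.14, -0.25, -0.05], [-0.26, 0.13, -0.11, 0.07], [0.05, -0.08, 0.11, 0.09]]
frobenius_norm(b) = 0.50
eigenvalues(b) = [(0.23+0j), (-0.07+0j), (-0.04+0.05j), (-0.04-0.05j)]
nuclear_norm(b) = 0.80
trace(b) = 0.07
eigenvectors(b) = [[(-0.42+0j), (0.2+0j), -0.14+0.04j, (-0.14-0.04j)], [-0.81+0.00j, (0.7+0j), -0.74+0.00j, -0.74-0.00j], [(0.09+0j), (0.67+0j), -0.61+0.18j, -0.61-0.18j], [0.40+0.00j, (-0.17+0j), 0.15-0.11j, (0.15+0.11j)]]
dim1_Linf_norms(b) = [0.12, 0.25, 0.26, 0.11]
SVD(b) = [[-0.39,-0.17,0.68,0.60], [-0.6,-0.57,-0.55,0.07], [-0.58,0.79,-0.18,0.06], [0.39,0.12,-0.45,0.80]] @ diag([0.40728386187036386, 0.2685287902316552, 0.12118953494044189, 0.005024071815325217]) @ [[0.38, -0.53, 0.74, 0.17], [-0.84, 0.00, 0.33, 0.43], [-0.34, -0.15, 0.28, -0.88], [-0.19, -0.83, -0.52, 0.04]]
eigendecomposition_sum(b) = [[(0.06+0j), (0.03+0j), (-0.07-0j), -0.10-0.00j], [0.11+0.00j, (0.06+0j), -0.14-0.00j, -0.19-0.00j], [-0.01-0.00j, -0.01-0.00j, (0.02+0j), 0.02+0.00j], [(-0.05-0j), -0.03-0.00j, (0.07+0j), (0.1+0j)]] + [[-0.23-0.00j, 0.04-0.00j, -0.03+0.00j, (-0.14-0j)], [-0.81-0.00j, (0.15-0j), -0.12+0.00j, -0.51-0.00j], [(-0.77-0j), (0.15-0j), (-0.12+0j), (-0.49-0j)], [0.20+0.00j, (-0.04+0j), 0.03-0.00j, 0.13+0.00j]] + [[(0.06-0.06j),  (-0+0.02j),  (-0-0.01j),  0.06-0.02j], [(0.38-0.2j),  (-0.03+0.1j),  (0.01-0.04j),  (0.33+0j)], [0.26-0.25j,  -0.00+0.09j,  (-0-0.04j),  (0.27-0.08j)], [-0.05+0.09j,  -0.01-0.02j,  0.01j,  (-0.07+0.05j)]] + [[(0.06+0.06j), (-0-0.02j), (-0+0.01j), 0.06+0.02j], [(0.38+0.2j), (-0.03-0.1j), (0.01+0.04j), (0.33-0j)], [(0.26+0.25j), (-0-0.09j), (-0+0.04j), 0.27+0.08j], [-0.05-0.09j, (-0.01+0.02j), -0.01j, (-0.07-0.05j)]]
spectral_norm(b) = 0.41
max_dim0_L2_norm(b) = 0.31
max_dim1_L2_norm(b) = 0.32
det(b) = -0.00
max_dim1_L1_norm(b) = 0.57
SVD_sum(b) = [[-0.06, 0.08, -0.12, -0.03], [-0.09, 0.13, -0.18, -0.04], [-0.09, 0.13, -0.17, -0.04], [0.06, -0.08, 0.12, 0.03]] + [[0.04, -0.00, -0.02, -0.02],[0.13, -0.0, -0.05, -0.07],[-0.18, 0.00, 0.07, 0.09],[-0.03, 0.0, 0.01, 0.01]] + [[-0.03, -0.01, 0.02, -0.07], [0.02, 0.01, -0.02, 0.06], [0.01, 0.00, -0.01, 0.02], [0.02, 0.01, -0.02, 0.05]] + [[-0.0, -0.0, -0.0, 0.0],[-0.0, -0.0, -0.0, 0.00],[-0.00, -0.00, -0.0, 0.0],[-0.0, -0.00, -0.0, 0.00]]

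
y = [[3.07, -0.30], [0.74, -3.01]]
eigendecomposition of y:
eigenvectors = [[0.99, 0.05],[0.12, 1.0]]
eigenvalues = [3.03, -2.97]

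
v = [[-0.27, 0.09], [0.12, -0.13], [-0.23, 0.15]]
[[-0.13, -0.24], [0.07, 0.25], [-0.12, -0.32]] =v @ [[0.42, 0.33], [-0.17, -1.64]]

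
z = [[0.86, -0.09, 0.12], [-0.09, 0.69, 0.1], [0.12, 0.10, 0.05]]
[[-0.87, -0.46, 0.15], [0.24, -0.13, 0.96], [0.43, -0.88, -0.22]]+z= [[-0.01, -0.55, 0.27],  [0.15, 0.56, 1.06],  [0.55, -0.78, -0.17]]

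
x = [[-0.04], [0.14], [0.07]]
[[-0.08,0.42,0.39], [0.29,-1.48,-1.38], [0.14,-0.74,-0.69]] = x @[[2.04, -10.56, -9.87]]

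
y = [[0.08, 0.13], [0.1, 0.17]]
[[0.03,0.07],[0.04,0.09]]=y @ [[0.47, -0.07], [-0.07, 0.55]]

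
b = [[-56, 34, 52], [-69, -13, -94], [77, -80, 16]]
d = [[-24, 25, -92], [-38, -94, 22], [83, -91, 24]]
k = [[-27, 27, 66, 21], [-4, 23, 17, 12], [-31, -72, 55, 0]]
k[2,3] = 0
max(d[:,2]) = 24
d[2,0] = 83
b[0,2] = 52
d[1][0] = -38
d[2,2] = 24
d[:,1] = [25, -94, -91]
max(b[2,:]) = 77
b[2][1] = -80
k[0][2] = 66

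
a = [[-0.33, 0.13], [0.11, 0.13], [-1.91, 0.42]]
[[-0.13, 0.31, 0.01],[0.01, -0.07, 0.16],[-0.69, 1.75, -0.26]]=a @ [[0.32, -0.87, 0.35], [-0.18, 0.2, 0.97]]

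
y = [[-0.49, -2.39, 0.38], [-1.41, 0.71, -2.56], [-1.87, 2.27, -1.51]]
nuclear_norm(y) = 7.67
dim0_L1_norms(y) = [3.77, 5.37, 4.45]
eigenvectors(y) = [[0.78+0.00j,0.50+0.15j,(0.5-0.15j)],[(0.58+0j),-0.17-0.49j,(-0.17+0.49j)],[0.22+0.00j,(-0.68+0j),(-0.68-0j)]]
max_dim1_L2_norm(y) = 3.31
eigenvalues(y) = [(-2.16+0j), (0.43+2.04j), (0.43-2.04j)]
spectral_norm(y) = 4.48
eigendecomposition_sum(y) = [[(-1.52+0j), -0.48+0.00j, -1.00+0.00j], [(-1.13+0j), -0.36+0.00j, -0.74+0.00j], [(-0.43+0j), -0.14+0.00j, (-0.28+0j)]] + [[0.52+0.20j, -0.96-0.03j, (0.69-0.64j)], [-0.14-0.53j, (0.53+0.78j), (-0.91-0.17j)], [(-0.72-0.06j), (1.2-0.32j), (-0.61+1.06j)]] + [[(0.52-0.2j), (-0.96+0.03j), (0.69+0.64j)],[-0.14+0.53j, (0.53-0.78j), -0.91+0.17j],[-0.72+0.06j, 1.20+0.32j, (-0.61-1.06j)]]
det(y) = -9.39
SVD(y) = [[0.35, 0.82, 0.45], [-0.6, 0.56, -0.57], [-0.72, -0.07, 0.69]] @ diag([4.47831529868607, 2.273027033061821, 0.9221389225731992]) @ [[0.45, -0.65, 0.61], [-0.47, -0.76, -0.45], [-0.76, 0.08, 0.65]]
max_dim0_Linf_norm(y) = 2.56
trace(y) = -1.29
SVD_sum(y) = [[0.7, -1.01, 0.96], [-1.21, 1.73, -1.64], [-1.46, 2.10, -1.99]] + [[-0.88, -1.42, -0.85],[-0.60, -0.97, -0.58],[0.07, 0.12, 0.07]] + [[-0.31, 0.04, 0.27], [0.40, -0.04, -0.34], [-0.48, 0.05, 0.41]]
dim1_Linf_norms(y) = [2.39, 2.56, 2.27]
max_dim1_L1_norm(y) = 5.65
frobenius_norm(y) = 5.11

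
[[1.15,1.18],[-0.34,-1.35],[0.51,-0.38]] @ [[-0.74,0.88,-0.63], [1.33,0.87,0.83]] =[[0.72, 2.04, 0.25], [-1.54, -1.47, -0.91], [-0.88, 0.12, -0.64]]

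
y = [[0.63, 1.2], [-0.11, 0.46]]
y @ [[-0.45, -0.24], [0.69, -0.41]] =[[0.54, -0.64],[0.37, -0.16]]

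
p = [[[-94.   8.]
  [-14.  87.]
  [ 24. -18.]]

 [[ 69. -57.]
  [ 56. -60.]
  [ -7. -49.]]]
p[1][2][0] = -7.0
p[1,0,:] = [69.0, -57.0]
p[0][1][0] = -14.0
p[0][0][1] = 8.0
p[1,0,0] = 69.0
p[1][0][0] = 69.0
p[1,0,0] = 69.0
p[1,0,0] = 69.0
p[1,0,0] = 69.0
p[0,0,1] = 8.0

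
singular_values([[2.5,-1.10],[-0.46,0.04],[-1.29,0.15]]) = [3.04, 0.37]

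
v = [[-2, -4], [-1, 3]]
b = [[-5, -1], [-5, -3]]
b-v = [[-3, 3], [-4, -6]]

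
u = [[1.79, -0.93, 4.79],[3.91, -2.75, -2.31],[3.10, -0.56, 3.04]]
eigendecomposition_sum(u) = [[2.41+0.00j, -0.51+0.00j, 4.05+0.00j], [0.46+0.00j, -0.10+0.00j, (0.77+0j)], [2.30+0.00j, (-0.48+0j), (3.86+0j)]] + [[(-0.31+1j), (-0.21-0.26j), 0.37-0.99j], [(1.72+3.79j), (-1.33-0.21j), -1.54-3.93j], [(0.4-0.12j), (-0.04+0.13j), (-0.41+0.1j)]] + [[(-0.31-1j), (-0.21+0.26j), (0.37+0.99j)],[1.72-3.79j, -1.33+0.21j, -1.54+3.93j],[0.40+0.12j, (-0.04-0.13j), -0.41-0.10j]]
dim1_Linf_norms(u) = [4.79, 3.91, 3.1]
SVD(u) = [[-0.74, 0.29, -0.61], [-0.19, -0.96, -0.22], [-0.65, -0.04, 0.76]] @ diag([6.685309851840549, 5.379507045000636, 0.8558832500243371]) @ [[-0.61,0.24,-0.76], [-0.62,0.44,0.64], [0.49,0.86,-0.12]]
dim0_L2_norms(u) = [5.3, 2.96, 6.13]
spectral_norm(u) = 6.69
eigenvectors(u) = [[(0.72+0j), (-0.18-0.16j), -0.18+0.16j], [0.14+0.00j, (-0.97+0j), (-0.97-0j)], [(0.68+0j), -0.01+0.10j, (-0.01-0.1j)]]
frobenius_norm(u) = 8.62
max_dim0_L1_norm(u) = 10.14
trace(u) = 2.08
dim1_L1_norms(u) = [7.51, 8.97, 6.7]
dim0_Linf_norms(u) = [3.91, 2.75, 4.79]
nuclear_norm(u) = 12.92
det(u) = 30.78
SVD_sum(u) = [[3.01, -1.16, 3.73],  [0.79, -0.30, 0.97],  [2.64, -1.02, 3.27]] + [[-0.97, 0.69, 0.99], [3.22, -2.28, -3.31], [0.14, -0.1, -0.15]] + [[-0.25, -0.45, 0.06],[-0.09, -0.16, 0.02],[0.32, 0.56, -0.08]]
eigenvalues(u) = [(6.18+0j), (-2.05+0.88j), (-2.05-0.88j)]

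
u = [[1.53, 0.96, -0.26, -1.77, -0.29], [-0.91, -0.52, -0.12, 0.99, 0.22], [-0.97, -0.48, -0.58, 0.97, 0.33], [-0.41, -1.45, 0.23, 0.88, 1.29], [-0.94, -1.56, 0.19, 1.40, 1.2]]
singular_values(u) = [4.48, 1.5, 0.65, 0.0, 0.0]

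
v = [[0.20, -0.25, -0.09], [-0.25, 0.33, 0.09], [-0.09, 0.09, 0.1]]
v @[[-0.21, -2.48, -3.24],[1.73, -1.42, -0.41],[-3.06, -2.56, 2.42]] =[[-0.2, 0.09, -0.76], [0.35, -0.08, 0.89], [-0.13, -0.16, 0.5]]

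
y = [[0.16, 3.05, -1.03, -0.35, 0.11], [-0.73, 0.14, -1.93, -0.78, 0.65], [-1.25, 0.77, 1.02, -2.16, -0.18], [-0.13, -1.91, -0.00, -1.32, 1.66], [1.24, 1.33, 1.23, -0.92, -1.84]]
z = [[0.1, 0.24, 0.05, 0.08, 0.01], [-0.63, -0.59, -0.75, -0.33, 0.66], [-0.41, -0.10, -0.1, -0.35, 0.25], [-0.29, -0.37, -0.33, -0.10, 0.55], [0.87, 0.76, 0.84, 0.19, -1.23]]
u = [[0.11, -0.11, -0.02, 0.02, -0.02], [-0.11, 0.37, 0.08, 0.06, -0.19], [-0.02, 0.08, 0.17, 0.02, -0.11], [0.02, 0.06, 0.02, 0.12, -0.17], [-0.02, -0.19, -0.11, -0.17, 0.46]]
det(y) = 55.14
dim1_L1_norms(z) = [0.48, 2.96, 1.21, 1.64, 3.89]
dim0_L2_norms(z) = [1.19, 1.06, 1.18, 0.53, 1.52]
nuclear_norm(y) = 12.89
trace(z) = -1.92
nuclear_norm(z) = 3.42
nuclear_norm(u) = 1.23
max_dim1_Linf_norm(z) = 1.23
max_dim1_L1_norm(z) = 3.89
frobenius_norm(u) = 0.78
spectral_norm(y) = 4.29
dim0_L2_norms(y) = [1.92, 3.92, 2.71, 2.83, 2.57]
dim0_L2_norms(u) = [0.16, 0.44, 0.22, 0.22, 0.54]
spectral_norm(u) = 0.70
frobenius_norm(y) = 6.40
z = u @ y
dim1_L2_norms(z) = [0.28, 1.36, 0.61, 0.8, 1.89]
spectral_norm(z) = 2.50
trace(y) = -1.84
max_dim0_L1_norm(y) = 7.2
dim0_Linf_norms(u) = [0.11, 0.37, 0.17, 0.17, 0.46]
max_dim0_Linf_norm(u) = 0.46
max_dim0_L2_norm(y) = 3.92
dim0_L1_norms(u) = [0.28, 0.81, 0.4, 0.39, 0.95]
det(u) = 0.00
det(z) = 0.00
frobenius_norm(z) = 2.56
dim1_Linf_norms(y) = [3.05, 1.93, 2.16, 1.91, 1.84]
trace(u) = 1.23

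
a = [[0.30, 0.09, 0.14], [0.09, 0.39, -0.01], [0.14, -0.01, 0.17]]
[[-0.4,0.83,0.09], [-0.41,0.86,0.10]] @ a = [[-0.03,0.29,-0.05], [-0.03,0.3,-0.05]]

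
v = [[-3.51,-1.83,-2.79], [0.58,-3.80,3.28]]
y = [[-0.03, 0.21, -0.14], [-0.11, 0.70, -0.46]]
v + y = [[-3.54, -1.62, -2.93], [0.47, -3.1, 2.82]]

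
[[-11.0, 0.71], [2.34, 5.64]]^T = [[-11.0,2.34],[0.71,5.64]]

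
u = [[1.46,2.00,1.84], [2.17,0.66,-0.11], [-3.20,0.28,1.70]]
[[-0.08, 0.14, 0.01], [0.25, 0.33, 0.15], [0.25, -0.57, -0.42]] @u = [[0.16, -0.06, -0.15], [0.6, 0.76, 0.68], [0.47, 0.01, -0.19]]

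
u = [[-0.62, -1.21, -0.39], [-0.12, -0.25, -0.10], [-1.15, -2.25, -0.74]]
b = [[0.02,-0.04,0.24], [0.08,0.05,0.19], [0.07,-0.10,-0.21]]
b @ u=[[-0.28, -0.55, -0.18],[-0.27, -0.54, -0.18],[0.21, 0.41, 0.14]]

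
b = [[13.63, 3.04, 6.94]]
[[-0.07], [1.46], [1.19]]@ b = [[-0.95, -0.21, -0.49], [19.9, 4.44, 10.13], [16.22, 3.62, 8.26]]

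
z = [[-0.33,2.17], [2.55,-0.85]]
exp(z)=[[3.3, 2.69], [3.16, 2.66]]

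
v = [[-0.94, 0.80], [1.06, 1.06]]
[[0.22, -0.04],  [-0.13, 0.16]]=v @ [[-0.18, 0.09], [0.06, 0.06]]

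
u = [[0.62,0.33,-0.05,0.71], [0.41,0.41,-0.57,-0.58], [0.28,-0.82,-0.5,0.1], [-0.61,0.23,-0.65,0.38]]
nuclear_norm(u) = 4.00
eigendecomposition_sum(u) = [[(0.38-0j), (0.45+0j), -0.18+0.00j, (-0.02-0j)], [0.45-0.00j, 0.54+0.00j, -0.21+0.00j, (-0.02-0j)], [(-0.18+0j), (-0.21-0j), (0.08+0j), (0.01+0j)], [(-0.02+0j), (-0.02-0j), 0.01+0.00j, 0j]] + [[0.14+0.26j, (-0.1-0.15j), -0.01+0.18j, 0.34-0.15j], [-0.06-0.17j, (0.05+0.1j), 0.02-0.11j, (-0.22+0.06j)], [0.16+0.10j, (-0.1-0.05j), (0.05+0.1j), (0.14-0.19j)], [-0.32+0.20j, 0.18-0.14j, (-0.23+0.01j), 0.22+0.42j]] + [[0.14-0.26j,-0.10+0.15j,(-0.01-0.18j),(0.34+0.15j)], [-0.06+0.17j,0.05-0.10j,0.02+0.11j,-0.22-0.06j], [(0.16-0.1j),(-0.1+0.05j),0.05-0.10j,(0.14+0.19j)], [(-0.32-0.2j),0.18+0.14j,(-0.23-0.01j),(0.22-0.42j)]] + [[-0.03+0.00j, 0.08-0.00j, 0.14+0.00j, 0.04+0.00j], [0.09-0.00j, -0.23+0.00j, (-0.4-0j), -0.11-0.00j], [(0.15-0j), (-0.4+0j), (-0.69-0j), -0.19-0.00j], [0.04-0.00j, (-0.11+0j), -0.19-0.00j, -0.05-0.00j]]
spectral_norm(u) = 1.01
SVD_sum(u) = [[0.04, -0.05, -0.07, -0.0],  [0.15, -0.2, -0.25, -0.01],  [0.39, -0.53, -0.66, -0.02],  [0.03, -0.04, -0.05, -0.00]] + [[0.55, 0.43, -0.02, 0.01], [0.46, 0.36, -0.02, 0.01], [-0.21, -0.16, 0.01, -0.0], [-0.25, -0.19, 0.01, -0.0]] + [[-0.09,0.10,-0.15,0.62], [0.06,-0.06,0.1,-0.39], [-0.01,0.01,-0.01,0.04], [-0.09,0.1,-0.15,0.60]] + [[0.12, -0.15, 0.19, 0.09], [-0.26, 0.31, -0.40, -0.19], [0.1, -0.13, 0.16, 0.08], [-0.30, 0.36, -0.47, -0.22]]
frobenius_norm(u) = 2.00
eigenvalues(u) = [(1+0j), (0.46+0.89j), (0.46-0.89j), (-1.01+0j)]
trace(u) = 0.91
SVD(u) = [[-0.09,-0.70,0.65,0.28], [-0.35,-0.58,-0.41,-0.61], [-0.93,0.27,0.05,0.25], [-0.06,0.32,0.63,-0.7]] @ diag([1.0065029554321432, 1.0027239139513897, 0.9979379604138685, 0.9928325036285703]) @ [[-0.42, 0.57, 0.71, 0.02], [-0.79, -0.61, 0.03, -0.01], [-0.14, 0.15, -0.23, 0.95], [0.43, -0.52, 0.67, 0.31]]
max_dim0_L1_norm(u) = 1.92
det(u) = -1.00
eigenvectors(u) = [[(-0.61+0j),(0.04-0.54j),(0.04+0.54j),(-0.17+0j)],[(-0.73+0j),(-0.07+0.33j),(-0.07-0.33j),0.48+0.00j],[(0.29+0j),-0.14-0.31j,-0.14+0.31j,(0.83+0j)],[0.03+0.00j,(0.69+0j),(0.69-0j),(0.23+0j)]]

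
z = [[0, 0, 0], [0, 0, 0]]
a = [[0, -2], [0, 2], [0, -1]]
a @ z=[[0, 0, 0], [0, 0, 0], [0, 0, 0]]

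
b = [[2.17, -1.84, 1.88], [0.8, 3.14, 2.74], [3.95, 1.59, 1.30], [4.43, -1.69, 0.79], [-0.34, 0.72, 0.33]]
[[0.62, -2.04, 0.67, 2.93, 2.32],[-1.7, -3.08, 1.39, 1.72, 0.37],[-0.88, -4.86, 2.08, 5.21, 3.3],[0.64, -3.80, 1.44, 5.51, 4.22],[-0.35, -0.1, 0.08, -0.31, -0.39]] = b @[[-0.01, -0.94, 0.39, 1.23, 0.88],  [-0.45, -0.40, 0.23, 0.06, -0.16],  [-0.10, -0.39, 0.13, 0.20, 0.06]]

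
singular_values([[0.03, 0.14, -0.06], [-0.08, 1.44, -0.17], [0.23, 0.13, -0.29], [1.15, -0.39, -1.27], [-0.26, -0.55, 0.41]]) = [1.84, 1.59, 0.0]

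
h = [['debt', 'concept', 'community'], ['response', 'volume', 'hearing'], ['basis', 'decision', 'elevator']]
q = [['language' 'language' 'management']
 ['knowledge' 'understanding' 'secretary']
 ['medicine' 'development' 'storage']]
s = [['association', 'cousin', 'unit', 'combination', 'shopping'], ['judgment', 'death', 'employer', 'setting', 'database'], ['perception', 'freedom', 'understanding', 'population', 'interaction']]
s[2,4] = 'interaction'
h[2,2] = 'elevator'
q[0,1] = 'language'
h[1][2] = 'hearing'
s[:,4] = ['shopping', 'database', 'interaction']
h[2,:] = ['basis', 'decision', 'elevator']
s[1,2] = 'employer'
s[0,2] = 'unit'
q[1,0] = 'knowledge'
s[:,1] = ['cousin', 'death', 'freedom']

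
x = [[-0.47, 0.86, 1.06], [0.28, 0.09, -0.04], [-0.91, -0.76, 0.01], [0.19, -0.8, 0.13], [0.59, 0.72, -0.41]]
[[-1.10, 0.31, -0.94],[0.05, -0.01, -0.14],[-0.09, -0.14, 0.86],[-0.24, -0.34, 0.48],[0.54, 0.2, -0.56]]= x @ [[-0.01, -0.16, -0.32],  [0.11, 0.37, -0.75],  [-1.13, -0.08, -0.42]]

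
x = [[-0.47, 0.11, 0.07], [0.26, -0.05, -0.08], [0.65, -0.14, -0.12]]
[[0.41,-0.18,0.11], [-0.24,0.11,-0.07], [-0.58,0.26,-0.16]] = x @ [[-0.85, 0.38, -0.23],  [-0.06, 0.03, -0.02],  [0.28, -0.13, 0.08]]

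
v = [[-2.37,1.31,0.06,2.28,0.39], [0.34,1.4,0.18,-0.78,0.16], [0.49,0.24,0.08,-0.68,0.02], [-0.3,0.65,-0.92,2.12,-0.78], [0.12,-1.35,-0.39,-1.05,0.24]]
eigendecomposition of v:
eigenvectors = [[0.98+0.00j, (-0.21-0.07j), -0.21+0.07j, (0.44-0.02j), 0.44+0.02j], [(-0.07+0j), (0.43-0.41j), (0.43+0.41j), -0.01+0.00j, (-0.01-0j)], [(-0.18+0j), 0.20-0.13j, (0.2+0.13j), (-0.12-0.04j), (-0.12+0.04j)], [0.02+0.00j, (-0.66+0j), -0.66-0.00j, (0.32-0.01j), (0.32+0.01j)], [-0.09+0.00j, (0.1+0.31j), 0.10-0.31j, 0.83+0.00j, (0.83-0j)]]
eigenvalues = [(-2.46+0j), (1.99+0.57j), (1.99-0.57j), (-0.03+0.03j), (-0.03-0.03j)]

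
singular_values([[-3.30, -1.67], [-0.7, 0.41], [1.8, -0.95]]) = [3.96, 1.68]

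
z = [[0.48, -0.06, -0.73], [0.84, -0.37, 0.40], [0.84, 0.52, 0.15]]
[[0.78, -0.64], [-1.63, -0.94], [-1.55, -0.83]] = z@ [[-1.25, -1.11], [-0.43, 0.16], [-1.86, 0.13]]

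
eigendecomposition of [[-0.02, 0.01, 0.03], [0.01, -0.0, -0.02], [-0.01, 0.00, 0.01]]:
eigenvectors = [[0.86+0.00j, (0.86-0j), (-0.1+0j)], [(-0.22+0.17j), -0.22-0.17j, (0.91+0j)], [0.40+0.16j, (0.4-0.16j), -0.39+0.00j]]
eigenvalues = [(-0.01+0.01j), (-0.01-0.01j), (0.01+0j)]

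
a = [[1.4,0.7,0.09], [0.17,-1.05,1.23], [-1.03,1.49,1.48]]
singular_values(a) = [2.35, 1.71, 1.46]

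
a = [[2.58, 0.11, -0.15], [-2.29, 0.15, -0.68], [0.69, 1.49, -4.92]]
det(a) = -0.05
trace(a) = -2.19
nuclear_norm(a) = 8.69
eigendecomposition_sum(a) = [[2.56, 0.08, -0.06], [-2.43, -0.08, 0.06], [-0.25, -0.01, 0.01]] + [[-0.00, -0.00, 0.0], [0.00, 0.0, -0.0], [0.00, 0.00, -0.00]] + [[0.02, 0.03, -0.09], [0.14, 0.22, -0.74], [0.94, 1.50, -4.93]]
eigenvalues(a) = [2.49, 0.0, -4.68]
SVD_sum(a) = [[0.09, 0.17, -0.55],[0.05, 0.09, -0.30],[0.83, 1.49, -4.90]] + [[2.49, -0.06, 0.40], [-2.34, 0.06, -0.38], [-0.14, 0.0, -0.02]] + [[-0.0,0.00,0.00], [-0.00,0.0,0.00], [0.0,-0.0,-0.00]]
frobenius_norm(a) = 6.27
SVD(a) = [[-0.11, 0.73, -0.68], [-0.06, -0.68, -0.73], [-0.99, -0.04, 0.12]] @ diag([5.227593450761617, 3.4633593442885915, 0.0029607234179769735]) @ [[-0.16, -0.29, 0.94], [0.99, -0.02, 0.16], [0.02, -0.96, -0.29]]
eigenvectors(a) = [[0.72, 0.02, 0.02], [-0.69, -0.96, 0.15], [-0.07, -0.29, 0.99]]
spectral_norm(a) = 5.23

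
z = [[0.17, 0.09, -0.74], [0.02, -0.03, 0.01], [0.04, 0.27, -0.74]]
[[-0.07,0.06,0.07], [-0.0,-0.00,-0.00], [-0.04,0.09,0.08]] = z @ [[0.01, -0.09, 0.08], [0.15, 0.07, 0.08], [0.11, -0.1, -0.07]]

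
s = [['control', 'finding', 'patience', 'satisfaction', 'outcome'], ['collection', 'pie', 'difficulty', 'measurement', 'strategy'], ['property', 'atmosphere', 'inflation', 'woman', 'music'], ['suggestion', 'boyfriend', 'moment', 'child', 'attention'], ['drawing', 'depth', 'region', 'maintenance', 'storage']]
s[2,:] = ['property', 'atmosphere', 'inflation', 'woman', 'music']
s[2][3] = 'woman'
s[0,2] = 'patience'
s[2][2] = 'inflation'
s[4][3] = 'maintenance'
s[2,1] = 'atmosphere'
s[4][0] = 'drawing'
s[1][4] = 'strategy'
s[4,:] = ['drawing', 'depth', 'region', 'maintenance', 'storage']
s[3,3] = 'child'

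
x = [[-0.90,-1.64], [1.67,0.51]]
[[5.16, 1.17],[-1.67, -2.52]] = x @ [[-0.05,-1.55], [-3.12,0.14]]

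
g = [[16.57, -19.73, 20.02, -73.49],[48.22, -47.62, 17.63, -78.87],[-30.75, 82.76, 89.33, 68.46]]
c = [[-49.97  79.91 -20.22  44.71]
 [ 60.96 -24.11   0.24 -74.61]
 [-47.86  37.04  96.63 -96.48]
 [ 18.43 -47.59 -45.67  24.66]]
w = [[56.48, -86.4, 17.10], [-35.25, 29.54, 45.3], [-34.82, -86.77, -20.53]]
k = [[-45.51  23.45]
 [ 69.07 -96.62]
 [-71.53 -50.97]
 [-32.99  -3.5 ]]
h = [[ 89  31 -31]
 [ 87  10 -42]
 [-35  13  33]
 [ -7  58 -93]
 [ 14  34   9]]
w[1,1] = 29.54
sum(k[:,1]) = -127.64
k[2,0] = -71.53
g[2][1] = 82.76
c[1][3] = -74.61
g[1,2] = 17.63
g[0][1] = -19.73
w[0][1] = -86.4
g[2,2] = 89.33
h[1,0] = 87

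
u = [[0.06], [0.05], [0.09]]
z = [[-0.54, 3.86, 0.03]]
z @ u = [[0.16]]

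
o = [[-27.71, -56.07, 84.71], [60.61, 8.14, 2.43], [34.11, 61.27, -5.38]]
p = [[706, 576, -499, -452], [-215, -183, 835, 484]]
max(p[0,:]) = 706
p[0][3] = -452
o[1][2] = 2.43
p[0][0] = 706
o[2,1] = 61.27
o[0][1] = -56.07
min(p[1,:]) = -215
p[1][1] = -183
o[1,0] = 60.61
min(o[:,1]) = -56.07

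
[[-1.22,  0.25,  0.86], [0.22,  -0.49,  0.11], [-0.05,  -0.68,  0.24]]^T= [[-1.22, 0.22, -0.05],[0.25, -0.49, -0.68],[0.86, 0.11, 0.24]]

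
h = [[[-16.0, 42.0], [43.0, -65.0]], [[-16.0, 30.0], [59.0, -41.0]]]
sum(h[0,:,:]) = 4.0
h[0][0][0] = -16.0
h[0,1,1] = -65.0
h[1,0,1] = 30.0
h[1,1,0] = 59.0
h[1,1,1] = -41.0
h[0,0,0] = -16.0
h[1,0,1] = 30.0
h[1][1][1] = -41.0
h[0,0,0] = -16.0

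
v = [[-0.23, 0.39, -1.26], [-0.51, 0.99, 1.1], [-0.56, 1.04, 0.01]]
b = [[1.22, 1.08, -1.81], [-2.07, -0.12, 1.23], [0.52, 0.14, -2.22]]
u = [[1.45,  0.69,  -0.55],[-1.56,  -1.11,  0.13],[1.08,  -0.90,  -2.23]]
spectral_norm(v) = 1.87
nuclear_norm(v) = 3.34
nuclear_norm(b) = 5.89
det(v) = -0.01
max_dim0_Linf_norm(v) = 1.26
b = v + u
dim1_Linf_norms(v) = [1.26, 1.1, 1.04]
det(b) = -3.75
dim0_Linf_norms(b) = [2.07, 1.08, 2.22]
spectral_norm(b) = 3.83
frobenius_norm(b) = 4.12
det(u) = 0.02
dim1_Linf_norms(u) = [1.45, 1.56, 2.23]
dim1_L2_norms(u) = [1.7, 1.92, 2.64]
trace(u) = -1.89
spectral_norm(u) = 2.99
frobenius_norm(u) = 3.68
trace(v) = 0.77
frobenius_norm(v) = 2.37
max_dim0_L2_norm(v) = 1.67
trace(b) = -1.12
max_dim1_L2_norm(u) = 2.64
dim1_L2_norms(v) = [1.34, 1.57, 1.18]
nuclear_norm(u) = 5.13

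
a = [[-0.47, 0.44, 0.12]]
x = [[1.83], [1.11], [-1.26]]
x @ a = [[-0.86, 0.81, 0.22], [-0.52, 0.49, 0.13], [0.59, -0.55, -0.15]]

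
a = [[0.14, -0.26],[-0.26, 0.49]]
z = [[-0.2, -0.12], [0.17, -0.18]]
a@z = [[-0.07, 0.03],  [0.14, -0.06]]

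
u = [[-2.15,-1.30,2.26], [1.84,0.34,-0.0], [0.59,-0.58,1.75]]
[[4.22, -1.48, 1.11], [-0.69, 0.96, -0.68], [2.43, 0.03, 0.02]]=u @ [[-0.48, 0.59, -0.42], [0.57, -0.36, 0.26], [1.74, -0.30, 0.24]]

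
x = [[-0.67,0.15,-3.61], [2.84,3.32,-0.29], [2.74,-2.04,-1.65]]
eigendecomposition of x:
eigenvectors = [[(-0.15-0.65j), -0.15+0.65j, (-0.21+0j)], [-0.15+0.27j, (-0.15-0.27j), -0.95+0.00j], [-0.67+0.00j, (-0.67-0j), 0.24+0.00j]]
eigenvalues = [(-1.52+3.49j), (-1.52-3.49j), (4.03+0j)]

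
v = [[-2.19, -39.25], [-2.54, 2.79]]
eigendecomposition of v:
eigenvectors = [[-0.98, 0.95], [-0.19, -0.31]]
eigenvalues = [-9.99, 10.59]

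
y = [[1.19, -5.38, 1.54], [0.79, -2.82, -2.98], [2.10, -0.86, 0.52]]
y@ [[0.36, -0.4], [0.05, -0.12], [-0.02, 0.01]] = [[0.13, 0.18], [0.20, -0.01], [0.70, -0.73]]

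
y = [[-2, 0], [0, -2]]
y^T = [[-2, 0], [0, -2]]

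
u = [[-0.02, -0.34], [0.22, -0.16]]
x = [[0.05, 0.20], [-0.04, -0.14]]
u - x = [[-0.07, -0.54], [0.26, -0.02]]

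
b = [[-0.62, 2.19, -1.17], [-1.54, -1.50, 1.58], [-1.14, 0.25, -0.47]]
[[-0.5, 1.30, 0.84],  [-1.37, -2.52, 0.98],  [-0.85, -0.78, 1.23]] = b@ [[0.8, 0.85, -0.94], [-0.1, 0.86, -0.08], [-0.18, 0.05, -0.37]]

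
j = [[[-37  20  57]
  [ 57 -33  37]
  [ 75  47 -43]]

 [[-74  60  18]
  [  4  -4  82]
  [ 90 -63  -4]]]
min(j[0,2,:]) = -43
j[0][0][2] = 57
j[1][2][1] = -63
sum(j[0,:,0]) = 95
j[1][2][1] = -63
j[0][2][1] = 47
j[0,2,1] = 47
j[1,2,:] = [90, -63, -4]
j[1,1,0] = 4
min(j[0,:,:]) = -43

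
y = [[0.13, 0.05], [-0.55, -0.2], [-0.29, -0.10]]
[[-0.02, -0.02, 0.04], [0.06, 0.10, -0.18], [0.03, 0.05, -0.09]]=y @ [[-0.02,-0.07,0.25], [-0.25,-0.29,0.19]]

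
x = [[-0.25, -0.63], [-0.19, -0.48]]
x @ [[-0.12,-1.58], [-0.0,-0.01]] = [[0.03, 0.40],  [0.02, 0.31]]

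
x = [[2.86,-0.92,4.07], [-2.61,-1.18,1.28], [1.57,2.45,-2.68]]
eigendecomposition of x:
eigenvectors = [[0.43, 0.88, -0.41], [0.51, -0.48, 0.82], [-0.75, 0.03, 0.4]]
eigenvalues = [-5.26, 3.52, 0.75]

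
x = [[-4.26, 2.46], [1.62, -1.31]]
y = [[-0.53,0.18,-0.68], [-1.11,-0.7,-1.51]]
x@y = [[-0.47, -2.49, -0.82], [0.6, 1.21, 0.88]]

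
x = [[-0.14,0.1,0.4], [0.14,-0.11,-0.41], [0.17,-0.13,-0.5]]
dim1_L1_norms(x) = [0.64, 0.66, 0.8]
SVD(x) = [[-0.53, -0.80, 0.29],[0.54, -0.58, -0.61],[0.66, -0.16, 0.74]] @ diag([0.827745523298353, 0.00588669107538955, 0.0016418062366409768]) @ [[0.32, -0.24, -0.92], [0.5, 0.86, -0.05], [-0.81, 0.44, -0.39]]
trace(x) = -0.75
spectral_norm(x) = 0.83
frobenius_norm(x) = 0.83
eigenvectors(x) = [[0.53, -0.92, 0.92], [-0.54, -0.30, -0.18], [-0.66, -0.24, 0.36]]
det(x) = -0.00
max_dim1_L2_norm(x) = 0.54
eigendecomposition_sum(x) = [[-0.14, 0.1, 0.40],[0.14, -0.11, -0.41],[0.17, -0.13, -0.5]] + [[-0.00,-0.01,0.0], [-0.00,-0.00,0.0], [-0.00,-0.00,0.0]] + [[-0.0,0.00,-0.00], [0.00,-0.00,0.00], [-0.00,0.00,-0.00]]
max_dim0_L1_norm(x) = 1.31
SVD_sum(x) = [[-0.14, 0.1, 0.40], [0.14, -0.11, -0.41], [0.17, -0.13, -0.50]] + [[-0.00, -0.0, 0.00], [-0.0, -0.0, 0.0], [-0.00, -0.00, 0.0]] + [[-0.0,  0.00,  -0.0], [0.0,  -0.00,  0.00], [-0.00,  0.0,  -0.0]]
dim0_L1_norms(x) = [0.45, 0.34, 1.31]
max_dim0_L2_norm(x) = 0.76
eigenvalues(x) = [-0.74, -0.0, -0.0]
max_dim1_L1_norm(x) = 0.8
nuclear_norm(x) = 0.84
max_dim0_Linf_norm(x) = 0.5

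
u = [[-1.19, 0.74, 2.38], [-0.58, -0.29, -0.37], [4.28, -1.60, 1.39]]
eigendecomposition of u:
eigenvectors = [[-0.42, 0.74, 0.41], [0.15, 0.06, 0.9], [-0.90, -0.66, -0.16]]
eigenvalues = [3.65, -3.25, -0.49]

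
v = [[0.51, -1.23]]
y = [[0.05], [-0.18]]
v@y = [[0.25]]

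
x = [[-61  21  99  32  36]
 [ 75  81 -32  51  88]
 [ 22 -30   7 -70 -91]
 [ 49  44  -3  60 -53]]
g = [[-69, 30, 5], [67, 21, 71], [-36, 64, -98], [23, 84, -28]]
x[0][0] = -61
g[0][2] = 5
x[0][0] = -61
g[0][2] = 5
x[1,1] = 81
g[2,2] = -98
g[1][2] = 71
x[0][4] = 36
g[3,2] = -28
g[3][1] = 84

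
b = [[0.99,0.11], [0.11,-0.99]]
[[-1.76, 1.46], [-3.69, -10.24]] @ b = [[-1.58, -1.64], [-4.78, 9.73]]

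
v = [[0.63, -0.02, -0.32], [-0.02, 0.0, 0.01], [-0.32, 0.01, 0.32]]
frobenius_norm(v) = 0.84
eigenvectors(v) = [[0.85,-0.53,-0.03], [-0.03,0.02,-1.0], [-0.53,-0.85,-0.0]]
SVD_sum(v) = [[0.60, -0.02, -0.37], [-0.02, 0.0, 0.01], [-0.37, 0.01, 0.23]] + [[0.03, -0.0, 0.05], [-0.00, 0.00, -0.00], [0.05, -0.00, 0.09]] + [[-0.0, -0.00, -0.00],[-0.0, -0.0, -0.00],[-0.00, -0.00, -0.0]]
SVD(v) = [[-0.85, 0.53, 0.03], [0.03, -0.02, 1.0], [0.53, 0.85, 0.0]] @ diag([0.83115895640076, 0.11947546486395637, 0.0006344212647163166]) @ [[-0.85, 0.03, 0.53], [0.53, -0.02, 0.85], [-0.03, -1.0, -0.00]]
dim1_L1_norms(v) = [0.97, 0.03, 0.65]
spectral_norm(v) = 0.83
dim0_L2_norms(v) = [0.71, 0.02, 0.45]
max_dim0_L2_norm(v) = 0.71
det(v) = -0.00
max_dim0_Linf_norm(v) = 0.63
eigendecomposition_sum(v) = [[0.60,-0.02,-0.37],[-0.02,0.0,0.01],[-0.37,0.01,0.23]] + [[0.03, -0.0, 0.05],[-0.0, 0.00, -0.0],[0.05, -0.0, 0.09]] + [[-0.0, -0.00, -0.0], [-0.0, -0.0, -0.0], [-0.00, -0.0, -0.0]]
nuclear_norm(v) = 0.95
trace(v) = 0.95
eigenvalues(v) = [0.83, 0.12, -0.0]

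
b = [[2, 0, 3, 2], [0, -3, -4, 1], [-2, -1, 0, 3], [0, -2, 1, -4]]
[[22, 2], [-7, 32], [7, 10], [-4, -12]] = b@[[2, 3], [-2, -4], [4, -4], [3, 4]]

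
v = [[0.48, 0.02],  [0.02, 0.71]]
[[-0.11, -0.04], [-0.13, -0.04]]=v@ [[-0.23,-0.08], [-0.17,-0.06]]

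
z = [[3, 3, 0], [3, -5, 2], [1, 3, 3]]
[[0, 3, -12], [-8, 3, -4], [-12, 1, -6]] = z @ [[0, 1, -3], [0, 0, -1], [-4, 0, 0]]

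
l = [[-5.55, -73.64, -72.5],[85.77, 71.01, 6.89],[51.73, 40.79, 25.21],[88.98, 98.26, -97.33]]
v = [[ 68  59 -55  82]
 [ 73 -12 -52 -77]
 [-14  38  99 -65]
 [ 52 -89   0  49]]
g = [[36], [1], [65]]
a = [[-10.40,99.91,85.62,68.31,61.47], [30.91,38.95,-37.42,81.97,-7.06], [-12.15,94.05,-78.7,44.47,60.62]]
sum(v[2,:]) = 58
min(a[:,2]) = -78.7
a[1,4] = -7.06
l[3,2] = -97.33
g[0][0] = 36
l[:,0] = [-5.55, 85.77, 51.73, 88.98]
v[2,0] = -14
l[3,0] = 88.98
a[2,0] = -12.15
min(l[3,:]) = -97.33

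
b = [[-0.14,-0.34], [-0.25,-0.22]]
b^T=[[-0.14,-0.25],  [-0.34,-0.22]]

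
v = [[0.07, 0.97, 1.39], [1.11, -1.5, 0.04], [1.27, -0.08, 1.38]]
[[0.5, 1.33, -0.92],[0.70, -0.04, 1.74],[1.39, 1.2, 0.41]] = v@[[0.96, -0.13, 0.26], [0.25, -0.04, -0.97], [0.14, 0.99, -0.0]]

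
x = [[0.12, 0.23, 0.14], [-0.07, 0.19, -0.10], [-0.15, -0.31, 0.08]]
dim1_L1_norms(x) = [0.49, 0.36, 0.54]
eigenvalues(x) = [(0.04+0.17j), (0.04-0.17j), (0.32+0j)]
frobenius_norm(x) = 0.51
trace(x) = 0.39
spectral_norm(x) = 0.46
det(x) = 0.01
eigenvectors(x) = [[-0.75+0.00j, (-0.75-0j), -0.10+0.00j], [(0.1-0.23j), (0.1+0.23j), -0.58+0.00j], [(0.28-0.54j), (0.28+0.54j), 0.81+0.00j]]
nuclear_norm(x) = 0.77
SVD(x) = [[-0.55, 0.69, 0.46],  [-0.35, -0.70, 0.63],  [0.76, 0.18, 0.63]] @ diag([0.45573354720705966, 0.21146641490121942, 0.10241527873757997]) @ [[-0.34,-0.94,0.04], [0.49,-0.14,0.86], [-0.8,0.31,0.51]]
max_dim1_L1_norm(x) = 0.54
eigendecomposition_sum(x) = [[(0.06+0.08j), (0.1-0.03j), 0.08-0.01j], [(-0.03+0.01j), -0.00+0.03j, -0.01+0.03j], [-0.08+0.01j, (-0.02+0.08j), (-0.02+0.06j)]] + [[(0.06-0.08j), (0.1+0.03j), (0.08+0.01j)], [(-0.03-0.01j), -0.00-0.03j, -0.01-0.03j], [-0.08-0.01j, (-0.02-0.08j), -0.02-0.06j]] + [[-0.00+0.00j, 0.03+0.00j, -0.01+0.00j], [(-0+0j), (0.2+0j), -0.09+0.00j], [0.01-0.00j, (-0.28-0j), 0.12-0.00j]]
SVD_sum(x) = [[0.09, 0.24, -0.01], [0.05, 0.15, -0.01], [-0.12, -0.32, 0.01]] + [[0.07, -0.02, 0.13], [-0.07, 0.02, -0.13], [0.02, -0.01, 0.03]] + [[-0.04,0.01,0.02], [-0.05,0.02,0.03], [-0.05,0.02,0.03]]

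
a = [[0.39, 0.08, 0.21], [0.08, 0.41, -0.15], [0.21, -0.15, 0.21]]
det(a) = 0.000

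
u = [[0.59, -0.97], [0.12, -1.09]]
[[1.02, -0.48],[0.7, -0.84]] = u @ [[0.83, 0.55], [-0.55, 0.83]]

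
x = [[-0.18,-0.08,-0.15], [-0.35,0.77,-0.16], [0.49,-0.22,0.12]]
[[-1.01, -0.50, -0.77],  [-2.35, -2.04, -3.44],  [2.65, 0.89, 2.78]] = x@[[4.85,-0.03,4.4], [-0.6,-1.77,-2.25], [1.22,4.30,1.07]]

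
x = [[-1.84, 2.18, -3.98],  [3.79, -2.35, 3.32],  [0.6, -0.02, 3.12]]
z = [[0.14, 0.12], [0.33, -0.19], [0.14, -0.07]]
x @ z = [[-0.10, -0.36], [0.22, 0.67], [0.51, -0.14]]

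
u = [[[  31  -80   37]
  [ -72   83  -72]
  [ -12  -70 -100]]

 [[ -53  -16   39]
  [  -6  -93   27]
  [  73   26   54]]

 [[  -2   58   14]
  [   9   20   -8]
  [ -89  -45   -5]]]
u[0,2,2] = -100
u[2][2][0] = -89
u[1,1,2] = 27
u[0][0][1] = -80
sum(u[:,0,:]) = 28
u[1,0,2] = 39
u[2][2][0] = -89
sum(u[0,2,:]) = -182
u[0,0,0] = 31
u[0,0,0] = 31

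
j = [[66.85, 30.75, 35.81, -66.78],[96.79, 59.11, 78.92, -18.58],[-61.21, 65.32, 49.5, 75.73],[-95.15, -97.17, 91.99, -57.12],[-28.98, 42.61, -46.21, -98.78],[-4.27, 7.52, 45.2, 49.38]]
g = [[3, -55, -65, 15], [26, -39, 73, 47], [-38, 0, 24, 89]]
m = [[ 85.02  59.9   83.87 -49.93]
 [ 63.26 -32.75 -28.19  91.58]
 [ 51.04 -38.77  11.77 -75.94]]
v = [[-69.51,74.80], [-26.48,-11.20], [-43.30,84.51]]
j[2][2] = 49.5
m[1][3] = 91.58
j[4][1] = 42.61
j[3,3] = -57.12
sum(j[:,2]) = 255.21000000000004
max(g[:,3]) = 89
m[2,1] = -38.77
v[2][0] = -43.3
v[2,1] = 84.51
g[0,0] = 3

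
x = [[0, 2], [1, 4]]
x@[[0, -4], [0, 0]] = [[0, 0], [0, -4]]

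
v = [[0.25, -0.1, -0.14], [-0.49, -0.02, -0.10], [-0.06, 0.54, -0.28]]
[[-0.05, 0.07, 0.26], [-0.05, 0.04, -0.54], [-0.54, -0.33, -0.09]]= v@[[-0.02,-0.04,1.09], [-0.60,-0.66,0.0], [0.76,-0.08,0.09]]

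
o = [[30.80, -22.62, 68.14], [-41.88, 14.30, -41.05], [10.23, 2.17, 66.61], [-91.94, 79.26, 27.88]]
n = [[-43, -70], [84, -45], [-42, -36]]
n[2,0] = -42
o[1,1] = 14.3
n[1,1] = -45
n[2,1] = -36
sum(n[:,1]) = -151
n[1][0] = 84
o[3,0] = -91.94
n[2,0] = -42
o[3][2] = 27.88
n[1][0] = 84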